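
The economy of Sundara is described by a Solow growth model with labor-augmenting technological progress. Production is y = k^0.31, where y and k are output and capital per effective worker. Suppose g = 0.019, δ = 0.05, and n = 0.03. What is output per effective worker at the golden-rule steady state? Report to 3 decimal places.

y_gold ≈ 1.670

Break-even investment rate: n + g + δ = 0.03 + 0.019 + 0.05 = 0.099.
Setting f'(k) = n+g+δ gives 0.31·k^(0.31−1) = 0.099, hence k_gold = (0.31/0.099)^(1/0.69) ≈ 5.2293.
Output: y_gold = k_gold^0.31 = 5.2293^0.31 ≈ 1.6700.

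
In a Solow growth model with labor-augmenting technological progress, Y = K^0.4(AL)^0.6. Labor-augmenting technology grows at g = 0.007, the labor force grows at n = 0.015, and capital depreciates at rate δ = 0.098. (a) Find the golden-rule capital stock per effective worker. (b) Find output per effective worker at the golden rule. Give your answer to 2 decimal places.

n + g + δ = 0.015 + 0.007 + 0.098 = 0.12.
At the golden rule the marginal product of capital equals n+g+δ: 0.4·k^(0.4−1) = 0.12. Solving, k_gold = (0.4/0.12)^(1/0.6) ≈ 7.4381.
y_gold = 7.4381^0.4 ≈ 2.2314.

(a) k_gold ≈ 7.44; (b) y_gold ≈ 2.23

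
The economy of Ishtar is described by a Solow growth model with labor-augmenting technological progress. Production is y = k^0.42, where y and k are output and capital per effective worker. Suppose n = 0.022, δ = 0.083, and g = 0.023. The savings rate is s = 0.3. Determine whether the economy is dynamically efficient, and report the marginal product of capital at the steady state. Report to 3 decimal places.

n + g + δ = 0.022 + 0.023 + 0.083 = 0.128.
Steady-state k*: s·k^0.42 = 0.128·k gives k* = (0.3/0.128)^(1/0.58) ≈ 4.3429.
MPK = 0.42·4.3429^(-0.58) ≈ 0.1792.
MPK > n+g+δ = 0.128, so the economy is dynamically efficient (under-saving).

dynamically efficient; MPK ≈ 0.179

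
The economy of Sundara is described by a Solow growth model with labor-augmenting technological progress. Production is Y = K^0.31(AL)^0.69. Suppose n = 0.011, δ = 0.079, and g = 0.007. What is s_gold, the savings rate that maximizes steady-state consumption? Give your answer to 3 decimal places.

The effective depreciation rate is n + g + δ = 0.011 + 0.007 + 0.079 = 0.097.
At the golden rule MPK = n+g+δ, and in any Cobb-Douglas steady state s = (n+g+δ)·k/y = MPK·k/y = capital's share 0.31.

s_gold = 0.310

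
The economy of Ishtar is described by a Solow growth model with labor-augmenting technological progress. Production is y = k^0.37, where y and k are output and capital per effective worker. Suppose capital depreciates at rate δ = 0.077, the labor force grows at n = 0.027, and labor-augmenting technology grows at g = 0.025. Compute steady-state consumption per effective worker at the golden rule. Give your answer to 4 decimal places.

n + g + δ = 0.027 + 0.025 + 0.077 = 0.129.
Setting f'(k) = n+g+δ gives 0.37·k^(0.37−1) = 0.129, hence k_gold = (0.37/0.129)^(1/0.63) ≈ 5.3256.
y_gold = 5.3256^0.37 ≈ 1.8568.
c_gold = y_gold − (n+g+δ)·k_gold = 1.8568 − 0.129·5.3256 ≈ 1.1698.

c_gold ≈ 1.1698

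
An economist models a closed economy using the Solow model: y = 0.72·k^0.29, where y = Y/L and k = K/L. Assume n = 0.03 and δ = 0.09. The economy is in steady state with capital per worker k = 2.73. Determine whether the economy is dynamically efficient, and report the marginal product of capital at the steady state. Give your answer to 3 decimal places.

Capital per worker breaks even when investment replaces (n + δ)·k; here n + δ = 0.12.
MPK = 0.29·0.72·k^(0.29−1) = 0.29·0.72·2.73^(-0.71) ≈ 0.1023.
MPK < 0.12, so the economy is dynamically inefficient (over-saving).

dynamically inefficient; MPK ≈ 0.102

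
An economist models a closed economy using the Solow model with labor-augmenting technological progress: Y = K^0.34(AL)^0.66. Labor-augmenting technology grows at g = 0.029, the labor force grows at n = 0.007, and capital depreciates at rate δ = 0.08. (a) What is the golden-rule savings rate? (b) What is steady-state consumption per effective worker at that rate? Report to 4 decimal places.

The effective depreciation rate is n + g + δ = 0.007 + 0.029 + 0.08 = 0.116.
For Cobb-Douglas, s_gold equals capital's share: s_gold = 0.34.
At the golden rule the marginal product of capital equals n+g+δ: 0.34·k^(0.34−1) = 0.116. Solving, k_gold = (0.34/0.116)^(1/0.66) ≈ 5.1004.
y_gold = 5.1004^0.34 ≈ 1.7401; c_gold = (1−0.34)·y_gold ≈ 1.1485.

(a) s_gold = 0.3400; (b) c_gold ≈ 1.1485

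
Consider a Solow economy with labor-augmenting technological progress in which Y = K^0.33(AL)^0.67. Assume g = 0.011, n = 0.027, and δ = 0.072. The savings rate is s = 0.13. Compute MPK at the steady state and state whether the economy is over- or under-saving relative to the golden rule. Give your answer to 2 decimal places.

under-saving; MPK ≈ 0.28

The effective depreciation rate is n + g + δ = 0.027 + 0.011 + 0.072 = 0.11.
Steady-state k*: s·k^0.33 = 0.11·k gives k* = (0.13/0.11)^(1/0.67) ≈ 1.2832.
MPK = 0.33·1.2832^(-0.67) ≈ 0.2792.
MPK > n+g+δ = 0.11, so the economy is dynamically efficient (under-saving).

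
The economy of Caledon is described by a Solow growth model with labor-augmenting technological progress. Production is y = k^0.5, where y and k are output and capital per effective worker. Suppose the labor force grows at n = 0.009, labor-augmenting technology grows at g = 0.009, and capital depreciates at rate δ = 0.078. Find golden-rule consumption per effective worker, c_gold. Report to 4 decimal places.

c_gold ≈ 2.6042

Break-even investment rate: n + g + δ = 0.009 + 0.009 + 0.078 = 0.096.
Setting f'(k) = n+g+δ gives 0.5·k^(0.5−1) = 0.096, hence k_gold = (0.5/0.096)^(1/0.5) ≈ 27.1267.
y_gold = 27.1267^0.5 ≈ 5.2083.
c_gold = y_gold − (n+g+δ)·k_gold = 5.2083 − 0.096·27.1267 ≈ 2.6042.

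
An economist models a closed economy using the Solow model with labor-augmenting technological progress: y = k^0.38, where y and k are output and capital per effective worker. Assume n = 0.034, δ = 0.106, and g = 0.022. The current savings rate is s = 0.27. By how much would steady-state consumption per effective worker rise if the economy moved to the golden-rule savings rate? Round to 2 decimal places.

Δc ≈ 0.05

n + g + δ = 0.034 + 0.022 + 0.106 = 0.162.
Current steady state (s = 0.27): k* = (0.27/0.162)^(1/0.62) ≈ 2.2794, y* = 2.2794^0.38 ≈ 1.3676, c* = (1−0.27)·1.3676 ≈ 0.9984.
Setting f'(k) = n+g+δ gives 0.38·k^(0.38−1) = 0.162, hence k_gold = (0.38/0.162)^(1/0.62) ≈ 3.9556.
y_gold = 3.9556^0.38 ≈ 1.6863, c_gold = y_gold − 0.162·k_gold ≈ 1.0455.
Gain: Δc = 1.0455 − 0.9984 ≈ 0.0471.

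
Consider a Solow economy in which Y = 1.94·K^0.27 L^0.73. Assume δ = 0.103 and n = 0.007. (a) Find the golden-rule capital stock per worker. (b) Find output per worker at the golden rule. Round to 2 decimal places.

The effective depreciation rate is n + δ = 0.007 + 0.103 = 0.11.
At the golden rule the marginal product of capital equals n+δ: 0.27·1.94·k^(0.27−1) = 0.11. Solving, k_gold = (0.27·1.94/0.11)^(1/0.73) ≈ 8.4812.
y_gold = 1.94·8.4812^0.27 ≈ 3.4553.

(a) k_gold ≈ 8.48; (b) y_gold ≈ 3.46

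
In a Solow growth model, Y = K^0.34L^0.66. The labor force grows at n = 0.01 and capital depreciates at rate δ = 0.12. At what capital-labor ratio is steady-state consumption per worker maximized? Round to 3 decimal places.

k_gold ≈ 4.292

The effective depreciation rate is n + δ = 0.01 + 0.12 = 0.13.
Setting f'(k) = n+δ gives 0.34·k^(0.34−1) = 0.13, hence k_gold = (0.34/0.13)^(1/0.66) ≈ 4.2917.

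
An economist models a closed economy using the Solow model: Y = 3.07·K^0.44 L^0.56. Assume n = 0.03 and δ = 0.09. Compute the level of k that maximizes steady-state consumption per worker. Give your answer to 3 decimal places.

k_gold ≈ 75.425

n + δ = 0.03 + 0.09 = 0.12.
Golden rule sets MPK = n+δ: 0.44·3.07·k^(0.44−1) = 0.12, so k_gold = (0.44·3.07/0.12)^(1/0.56) ≈ 75.4254.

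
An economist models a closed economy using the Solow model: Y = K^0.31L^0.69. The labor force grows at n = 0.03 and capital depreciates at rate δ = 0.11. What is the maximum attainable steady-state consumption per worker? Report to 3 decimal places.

The effective depreciation rate is n + δ = 0.03 + 0.11 = 0.14.
Maximizing c = f(k) − (n+δ)·k gives f'(k) = n+δ, i.e. 0.31·k^(0.31−1) = 0.14, so k_gold = (0.31/0.14)^(1/0.69) ≈ 3.1647.
y_gold = 3.1647^0.31 ≈ 1.4292.
c_gold = y_gold − (n+δ)·k_gold = 1.4292 − 0.14·3.1647 ≈ 0.9862.

c_gold ≈ 0.986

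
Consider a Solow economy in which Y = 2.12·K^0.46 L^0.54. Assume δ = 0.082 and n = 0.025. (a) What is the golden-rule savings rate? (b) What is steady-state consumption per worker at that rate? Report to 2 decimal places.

The effective depreciation rate is n + δ = 0.025 + 0.082 = 0.107.
For Cobb-Douglas, s_gold equals capital's share: s_gold = 0.46.
Golden rule sets MPK = n+δ: 0.46·2.12·k^(0.46−1) = 0.107, so k_gold = (0.46·2.12/0.107)^(1/0.54) ≈ 59.8743.
y_gold = 2.12·59.8743^0.46 ≈ 13.9273; c_gold = (1−0.46)·y_gold ≈ 7.5207.

(a) s_gold = 0.46; (b) c_gold ≈ 7.52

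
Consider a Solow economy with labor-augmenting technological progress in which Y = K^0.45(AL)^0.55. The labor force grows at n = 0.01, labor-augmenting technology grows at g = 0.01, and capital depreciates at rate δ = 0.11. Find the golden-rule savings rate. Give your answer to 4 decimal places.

The effective depreciation rate is n + g + δ = 0.01 + 0.01 + 0.11 = 0.13.
At the golden rule MPK = n+g+δ, and in any Cobb-Douglas steady state s = (n+g+δ)·k/y = MPK·k/y = capital's share 0.45.

s_gold = 0.4500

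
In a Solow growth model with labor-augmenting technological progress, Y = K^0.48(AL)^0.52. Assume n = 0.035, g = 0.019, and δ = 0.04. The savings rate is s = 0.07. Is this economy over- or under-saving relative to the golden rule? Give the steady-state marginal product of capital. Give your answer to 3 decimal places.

under-saving; MPK ≈ 0.645

Break-even investment rate: n + g + δ = 0.035 + 0.019 + 0.04 = 0.094.
Steady-state k*: s·k^0.48 = 0.094·k gives k* = (0.07/0.094)^(1/0.52) ≈ 0.5673.
MPK = 0.48·0.5673^(-0.52) ≈ 0.6446.
MPK > n+g+δ = 0.094, so the economy is dynamically efficient (under-saving).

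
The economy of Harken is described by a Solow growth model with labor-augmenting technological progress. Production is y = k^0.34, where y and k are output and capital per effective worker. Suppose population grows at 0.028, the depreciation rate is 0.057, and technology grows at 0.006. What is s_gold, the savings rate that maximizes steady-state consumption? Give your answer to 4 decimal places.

n + g + δ = 0.028 + 0.006 + 0.057 = 0.091.
At the golden rule MPK = n+g+δ, and in any Cobb-Douglas steady state s = (n+g+δ)·k/y = MPK·k/y = capital's share 0.34.

s_gold = 0.3400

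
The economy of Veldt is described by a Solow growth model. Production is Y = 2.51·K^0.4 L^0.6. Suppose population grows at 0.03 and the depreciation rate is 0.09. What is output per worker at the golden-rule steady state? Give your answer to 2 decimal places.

Capital per worker breaks even when investment replaces (n + δ)·k; here n + δ = 0.12.
Setting f'(k) = n+δ gives 0.4·2.51·k^(0.4−1) = 0.12, hence k_gold = (0.4·2.51/0.12)^(1/0.6) ≈ 34.4816.
Output: y_gold = 2.51·k_gold^0.4 = 2.51·34.4816^0.4 ≈ 10.3445.

y_gold ≈ 10.34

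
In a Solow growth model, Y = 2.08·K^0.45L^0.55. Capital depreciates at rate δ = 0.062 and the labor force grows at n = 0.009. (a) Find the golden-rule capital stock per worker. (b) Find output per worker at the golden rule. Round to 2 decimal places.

The effective depreciation rate is n + δ = 0.009 + 0.062 = 0.071.
Golden rule sets MPK = n+δ: 0.45·2.08·k^(0.45−1) = 0.071, so k_gold = (0.45·2.08/0.071)^(1/0.55) ≈ 108.7415.
y_gold = 2.08·108.7415^0.45 ≈ 17.1570.

(a) k_gold ≈ 108.74; (b) y_gold ≈ 17.16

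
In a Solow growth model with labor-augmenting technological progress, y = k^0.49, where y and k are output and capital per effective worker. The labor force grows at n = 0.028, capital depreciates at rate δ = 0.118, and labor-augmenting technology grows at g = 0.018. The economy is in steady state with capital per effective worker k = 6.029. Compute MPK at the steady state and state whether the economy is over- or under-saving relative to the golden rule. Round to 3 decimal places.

Break-even investment rate: n + g + δ = 0.028 + 0.018 + 0.118 = 0.164.
MPK = 0.49·k^(0.49−1) = 0.49·6.029^(-0.51) ≈ 0.1960.
MPK > 0.164, so the economy is dynamically efficient (under-saving).

under-saving; MPK ≈ 0.196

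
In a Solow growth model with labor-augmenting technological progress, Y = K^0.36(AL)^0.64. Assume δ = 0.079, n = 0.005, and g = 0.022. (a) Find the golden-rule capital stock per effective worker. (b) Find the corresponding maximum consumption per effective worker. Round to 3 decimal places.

Break-even investment rate: n + g + δ = 0.005 + 0.022 + 0.079 = 0.106.
Setting f'(k) = n+g+δ gives 0.36·k^(0.36−1) = 0.106, hence k_gold = (0.36/0.106)^(1/0.64) ≈ 6.7559.
y_gold = 6.7559^0.36 ≈ 1.9892; c_gold = y_gold − 0.106·k_gold ≈ 1.2731.

(a) k_gold ≈ 6.756; (b) c_gold ≈ 1.273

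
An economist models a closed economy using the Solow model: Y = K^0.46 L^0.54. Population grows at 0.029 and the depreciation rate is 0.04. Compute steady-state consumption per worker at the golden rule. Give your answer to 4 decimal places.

c_gold ≈ 2.7180

Capital per worker breaks even when investment replaces (n + δ)·k; here n + δ = 0.069.
Golden rule sets MPK = n+δ: 0.46·k^(0.46−1) = 0.069, so k_gold = (0.46/0.069)^(1/0.54) ≈ 33.5550.
y_gold = 33.5550^0.46 ≈ 5.0332.
c_gold = y_gold − (n+δ)·k_gold = 5.0332 − 0.069·33.5550 ≈ 2.7180.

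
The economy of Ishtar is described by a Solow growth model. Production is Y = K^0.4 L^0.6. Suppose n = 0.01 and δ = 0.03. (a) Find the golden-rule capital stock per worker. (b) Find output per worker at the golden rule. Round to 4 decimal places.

Break-even investment rate: n + δ = 0.01 + 0.03 = 0.04.
Maximizing c = f(k) − (n+δ)·k gives f'(k) = n+δ, i.e. 0.4·k^(0.4−1) = 0.04, so k_gold = (0.4/0.04)^(1/0.6) ≈ 46.4159.
y_gold = 46.4159^0.4 ≈ 4.6416.

(a) k_gold ≈ 46.4159; (b) y_gold ≈ 4.6416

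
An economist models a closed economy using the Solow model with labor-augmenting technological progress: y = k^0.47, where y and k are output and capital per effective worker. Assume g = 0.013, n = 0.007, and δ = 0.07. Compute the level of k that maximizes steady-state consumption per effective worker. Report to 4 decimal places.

k_gold ≈ 22.6175

Break-even investment rate: n + g + δ = 0.007 + 0.013 + 0.07 = 0.09.
Maximizing c = f(k) − (n+g+δ)·k gives f'(k) = n+g+δ, i.e. 0.47·k^(0.47−1) = 0.09, so k_gold = (0.47/0.09)^(1/0.53) ≈ 22.6175.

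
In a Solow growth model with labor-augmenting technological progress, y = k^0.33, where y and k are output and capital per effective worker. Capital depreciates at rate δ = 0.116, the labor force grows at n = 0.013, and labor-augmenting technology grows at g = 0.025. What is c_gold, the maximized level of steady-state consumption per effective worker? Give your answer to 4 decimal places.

c_gold ≈ 0.9752

Capital per effective worker breaks even when investment replaces (n + g + δ)·k; here n + g + δ = 0.154.
Maximizing c = f(k) − (n+g+δ)·k gives f'(k) = n+g+δ, i.e. 0.33·k^(0.33−1) = 0.154, so k_gold = (0.33/0.154)^(1/0.67) ≈ 3.1190.
y_gold = 3.1190^0.33 ≈ 1.4555.
c_gold = y_gold − (n+g+δ)·k_gold = 1.4555 − 0.154·3.1190 ≈ 0.9752.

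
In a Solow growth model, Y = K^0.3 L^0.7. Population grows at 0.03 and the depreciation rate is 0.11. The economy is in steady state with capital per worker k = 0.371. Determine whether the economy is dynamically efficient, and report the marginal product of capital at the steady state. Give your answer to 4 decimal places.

n + δ = 0.03 + 0.11 = 0.14.
MPK = 0.3·k^(0.3−1) = 0.3·0.371^(-0.7) ≈ 0.6006.
MPK > 0.14, so the economy is dynamically efficient (under-saving).

dynamically efficient; MPK ≈ 0.6006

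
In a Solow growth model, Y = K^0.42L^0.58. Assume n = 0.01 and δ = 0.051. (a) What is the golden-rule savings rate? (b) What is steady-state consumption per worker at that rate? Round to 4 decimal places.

(a) s_gold = 0.4200; (b) c_gold ≈ 2.3453

Break-even investment rate: n + δ = 0.01 + 0.051 = 0.061.
For Cobb-Douglas, s_gold equals capital's share: s_gold = 0.42.
Golden rule sets MPK = n+δ: 0.42·k^(0.42−1) = 0.061, so k_gold = (0.42/0.061)^(1/0.58) ≈ 27.8412.
y_gold = 27.8412^0.42 ≈ 4.0436; c_gold = (1−0.42)·y_gold ≈ 2.3453.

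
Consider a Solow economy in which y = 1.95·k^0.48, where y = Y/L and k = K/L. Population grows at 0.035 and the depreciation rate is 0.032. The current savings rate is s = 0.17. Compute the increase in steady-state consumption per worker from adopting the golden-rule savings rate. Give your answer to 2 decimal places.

Break-even investment rate: n + δ = 0.035 + 0.032 = 0.067.
Current steady state (s = 0.17): k* = (0.17·1.95/0.067)^(1/0.52) ≈ 21.6472, y* = 1.95·21.6472^0.48 ≈ 8.5315, c* = (1−0.17)·8.5315 ≈ 7.0812.
At the golden rule the marginal product of capital equals n+δ: 0.48·1.95·k^(0.48−1) = 0.067. Solving, k_gold = (0.48·1.95/0.067)^(1/0.52) ≈ 159.3345.
y_gold = 1.95·159.3345^0.48 ≈ 22.2404, c_gold = y_gold − 0.067·k_gold ≈ 11.5650.
Gain: Δc = 11.5650 − 7.0812 ≈ 4.4839.

Δc ≈ 4.48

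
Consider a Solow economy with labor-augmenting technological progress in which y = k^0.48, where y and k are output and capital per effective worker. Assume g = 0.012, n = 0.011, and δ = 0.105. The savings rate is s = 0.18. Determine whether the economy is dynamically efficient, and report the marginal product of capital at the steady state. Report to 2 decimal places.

dynamically efficient; MPK ≈ 0.34

Break-even investment rate: n + g + δ = 0.011 + 0.012 + 0.105 = 0.128.
Steady-state k*: s·k^0.48 = 0.128·k gives k* = (0.18/0.128)^(1/0.52) ≈ 1.9264.
MPK = 0.48·1.9264^(-0.52) ≈ 0.3413.
MPK > n+g+δ = 0.128, so the economy is dynamically efficient (under-saving).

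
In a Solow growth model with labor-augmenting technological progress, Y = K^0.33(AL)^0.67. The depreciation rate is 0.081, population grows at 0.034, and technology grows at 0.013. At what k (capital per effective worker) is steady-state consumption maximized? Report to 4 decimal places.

The effective depreciation rate is n + g + δ = 0.034 + 0.013 + 0.081 = 0.128.
At the golden rule the marginal product of capital equals n+g+δ: 0.33·k^(0.33−1) = 0.128. Solving, k_gold = (0.33/0.128)^(1/0.67) ≈ 4.1104.

k_gold ≈ 4.1104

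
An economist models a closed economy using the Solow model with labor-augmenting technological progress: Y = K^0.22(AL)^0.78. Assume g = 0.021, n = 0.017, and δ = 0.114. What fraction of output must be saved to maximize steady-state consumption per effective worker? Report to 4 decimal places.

The effective depreciation rate is n + g + δ = 0.017 + 0.021 + 0.114 = 0.152.
At the golden rule MPK = n+g+δ, and in any Cobb-Douglas steady state s = (n+g+δ)·k/y = MPK·k/y = capital's share 0.22.

s_gold = 0.2200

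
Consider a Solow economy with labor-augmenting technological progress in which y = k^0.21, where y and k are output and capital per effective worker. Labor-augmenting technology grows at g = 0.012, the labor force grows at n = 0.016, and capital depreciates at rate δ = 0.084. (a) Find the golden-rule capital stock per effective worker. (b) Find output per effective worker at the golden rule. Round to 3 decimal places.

(a) k_gold ≈ 2.216; (b) y_gold ≈ 1.182

Break-even investment rate: n + g + δ = 0.016 + 0.012 + 0.084 = 0.112.
Setting f'(k) = n+g+δ gives 0.21·k^(0.21−1) = 0.112, hence k_gold = (0.21/0.112)^(1/0.79) ≈ 2.2160.
y_gold = 2.2160^0.21 ≈ 1.1819.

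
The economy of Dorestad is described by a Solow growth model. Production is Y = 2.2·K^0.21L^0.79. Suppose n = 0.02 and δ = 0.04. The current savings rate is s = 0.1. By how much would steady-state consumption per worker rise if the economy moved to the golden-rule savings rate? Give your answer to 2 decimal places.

n + δ = 0.02 + 0.04 = 0.06.
Current steady state (s = 0.1): k* = (0.1·2.2/0.06)^(1/0.79) ≈ 5.1793, y* = 2.2·5.1793^0.21 ≈ 3.1076, c* = (1−0.1)·3.1076 ≈ 2.7968.
Maximizing c = f(k) − (n+δ)·k gives f'(k) = n+δ, i.e. 0.21·2.2·k^(0.21−1) = 0.06, so k_gold = (0.21·2.2/0.06)^(1/0.79) ≈ 13.2477.
y_gold = 2.2·13.2477^0.21 ≈ 3.7851, c_gold = y_gold − 0.06·k_gold ≈ 2.9902.
Gain: Δc = 2.9902 − 2.7968 ≈ 0.1934.

Δc ≈ 0.19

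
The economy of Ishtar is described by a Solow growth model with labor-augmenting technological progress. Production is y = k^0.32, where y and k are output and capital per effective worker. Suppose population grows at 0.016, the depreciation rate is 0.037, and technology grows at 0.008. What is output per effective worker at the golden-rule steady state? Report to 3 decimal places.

y_gold ≈ 2.181

Capital per effective worker breaks even when investment replaces (n + g + δ)·k; here n + g + δ = 0.061.
Golden rule sets MPK = n+g+δ: 0.32·k^(0.32−1) = 0.061, so k_gold = (0.32/0.061)^(1/0.68) ≈ 11.4435.
Output: y_gold = k_gold^0.32 = 11.4435^0.32 ≈ 2.1814.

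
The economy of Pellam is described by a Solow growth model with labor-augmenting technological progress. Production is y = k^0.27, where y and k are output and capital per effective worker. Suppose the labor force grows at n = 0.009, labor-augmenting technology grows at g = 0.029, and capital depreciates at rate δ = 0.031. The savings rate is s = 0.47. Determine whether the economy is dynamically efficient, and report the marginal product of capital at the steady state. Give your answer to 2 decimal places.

Capital per effective worker breaks even when investment replaces (n + g + δ)·k; here n + g + δ = 0.069.
Steady-state k*: s·k^0.27 = 0.069·k gives k* = (0.47/0.069)^(1/0.73) ≈ 13.8496.
MPK = 0.27·13.8496^(-0.73) ≈ 0.0396.
MPK < n+g+δ = 0.069, so the economy is dynamically inefficient (over-saving).

dynamically inefficient; MPK ≈ 0.04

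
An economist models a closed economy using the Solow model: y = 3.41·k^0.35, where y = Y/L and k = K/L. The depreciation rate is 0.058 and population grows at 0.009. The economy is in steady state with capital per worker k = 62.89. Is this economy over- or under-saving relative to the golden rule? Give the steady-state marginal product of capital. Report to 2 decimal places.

Break-even investment rate: n + δ = 0.009 + 0.058 = 0.067.
MPK = 0.35·3.41·k^(0.35−1) = 0.35·3.41·62.89^(-0.65) ≈ 0.0809.
MPK > 0.067, so the economy is dynamically efficient (under-saving).

under-saving; MPK ≈ 0.08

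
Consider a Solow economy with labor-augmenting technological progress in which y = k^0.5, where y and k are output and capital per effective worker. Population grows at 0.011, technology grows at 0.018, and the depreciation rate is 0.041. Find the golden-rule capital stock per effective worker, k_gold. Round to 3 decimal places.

Break-even investment rate: n + g + δ = 0.011 + 0.018 + 0.041 = 0.07.
Maximizing c = f(k) − (n+g+δ)·k gives f'(k) = n+g+δ, i.e. 0.5·k^(0.5−1) = 0.07, so k_gold = (0.5/0.07)^(1/0.5) ≈ 51.0204.

k_gold ≈ 51.020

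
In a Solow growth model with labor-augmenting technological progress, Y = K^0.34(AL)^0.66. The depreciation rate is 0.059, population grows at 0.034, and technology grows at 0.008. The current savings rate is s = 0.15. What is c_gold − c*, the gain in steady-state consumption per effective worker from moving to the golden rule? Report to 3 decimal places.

The effective depreciation rate is n + g + δ = 0.034 + 0.008 + 0.059 = 0.101.
Current steady state (s = 0.15): k* = (0.15/0.101)^(1/0.66) ≈ 1.8208, y* = 1.8208^0.34 ≈ 1.2260, c* = (1−0.15)·1.2260 ≈ 1.0421.
Setting f'(k) = n+g+δ gives 0.34·k^(0.34−1) = 0.101, hence k_gold = (0.34/0.101)^(1/0.66) ≈ 6.2911.
y_gold = 6.2911^0.34 ≈ 1.8688, c_gold = y_gold − 0.101·k_gold ≈ 1.2334.
Gain: Δc = 1.2334 − 1.0421 ≈ 0.1913.

Δc ≈ 0.191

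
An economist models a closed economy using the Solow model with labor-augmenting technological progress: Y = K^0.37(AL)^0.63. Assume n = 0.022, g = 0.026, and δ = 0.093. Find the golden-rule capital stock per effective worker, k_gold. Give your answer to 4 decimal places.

k_gold ≈ 4.6244

Break-even investment rate: n + g + δ = 0.022 + 0.026 + 0.093 = 0.141.
At the golden rule the marginal product of capital equals n+g+δ: 0.37·k^(0.37−1) = 0.141. Solving, k_gold = (0.37/0.141)^(1/0.63) ≈ 4.6244.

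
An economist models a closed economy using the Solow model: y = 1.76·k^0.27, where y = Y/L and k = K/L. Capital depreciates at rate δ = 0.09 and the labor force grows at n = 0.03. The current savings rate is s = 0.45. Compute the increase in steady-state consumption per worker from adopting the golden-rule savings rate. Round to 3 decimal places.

Capital per worker breaks even when investment replaces (n + δ)·k; here n + δ = 0.12.
Current steady state (s = 0.45): k* = (0.45·1.76/0.12)^(1/0.73) ≈ 13.2636, y* = 1.76·13.2636^0.27 ≈ 3.5370, c* = (1−0.45)·3.5370 ≈ 1.9453.
At the golden rule the marginal product of capital equals n+δ: 0.27·1.76·k^(0.27−1) = 0.12. Solving, k_gold = (0.27·1.76/0.12)^(1/0.73) ≈ 6.5881.
y_gold = 1.76·6.5881^0.27 ≈ 2.9280, c_gold = y_gold − 0.12·k_gold ≈ 2.1375.
Gain: Δc = 2.1375 − 1.9453 ≈ 0.1921.

Δc ≈ 0.192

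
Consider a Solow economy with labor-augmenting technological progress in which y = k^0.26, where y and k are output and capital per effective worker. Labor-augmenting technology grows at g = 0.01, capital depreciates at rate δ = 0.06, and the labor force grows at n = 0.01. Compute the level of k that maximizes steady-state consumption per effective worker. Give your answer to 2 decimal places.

k_gold ≈ 4.92

Break-even investment rate: n + g + δ = 0.01 + 0.01 + 0.06 = 0.08.
Golden rule sets MPK = n+g+δ: 0.26·k^(0.26−1) = 0.08, so k_gold = (0.26/0.08)^(1/0.74) ≈ 4.9174.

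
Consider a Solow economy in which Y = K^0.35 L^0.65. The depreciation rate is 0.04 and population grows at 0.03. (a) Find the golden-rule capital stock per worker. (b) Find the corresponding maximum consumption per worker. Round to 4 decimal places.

(a) k_gold ≈ 11.8943; (b) c_gold ≈ 1.5463

n + δ = 0.03 + 0.04 = 0.07.
Golden rule sets MPK = n+δ: 0.35·k^(0.35−1) = 0.07, so k_gold = (0.35/0.07)^(1/0.65) ≈ 11.8943.
y_gold = 11.8943^0.35 ≈ 2.3789; c_gold = y_gold − 0.07·k_gold ≈ 1.5463.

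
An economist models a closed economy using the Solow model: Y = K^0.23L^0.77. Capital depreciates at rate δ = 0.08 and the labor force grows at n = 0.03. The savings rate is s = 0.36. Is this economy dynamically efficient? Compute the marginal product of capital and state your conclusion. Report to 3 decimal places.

n + δ = 0.03 + 0.08 = 0.11.
Steady-state k*: s·k^0.23 = 0.11·k gives k* = (0.36/0.11)^(1/0.77) ≈ 4.6635.
MPK = 0.23·4.6635^(-0.77) ≈ 0.0703.
MPK < n+δ = 0.11, so the economy is dynamically inefficient (over-saving).

dynamically inefficient; MPK ≈ 0.070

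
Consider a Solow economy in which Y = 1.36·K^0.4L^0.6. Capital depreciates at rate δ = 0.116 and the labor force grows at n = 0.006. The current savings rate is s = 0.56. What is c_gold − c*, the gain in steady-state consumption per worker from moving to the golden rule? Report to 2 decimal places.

n + δ = 0.006 + 0.116 = 0.122.
Current steady state (s = 0.56): k* = (0.56·1.36/0.122)^(1/0.6) ≈ 21.1647, y* = 1.36·21.1647^0.4 ≈ 4.6109, c* = (1−0.56)·4.6109 ≈ 2.0288.
Setting f'(k) = n+δ gives 0.4·1.36·k^(0.4−1) = 0.122, hence k_gold = (0.4·1.36/0.122)^(1/0.6) ≈ 12.0799.
y_gold = 1.36·12.0799^0.4 ≈ 3.6844, c_gold = y_gold − 0.122·k_gold ≈ 2.2106.
Gain: Δc = 2.2106 − 2.0288 ≈ 0.1818.

Δc ≈ 0.18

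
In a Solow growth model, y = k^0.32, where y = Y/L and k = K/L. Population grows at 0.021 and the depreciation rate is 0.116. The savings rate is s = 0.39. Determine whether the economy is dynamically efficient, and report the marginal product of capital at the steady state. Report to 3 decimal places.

Break-even investment rate: n + δ = 0.021 + 0.116 = 0.137.
Steady-state k*: s·k^0.32 = 0.137·k gives k* = (0.39/0.137)^(1/0.68) ≈ 4.6575.
MPK = 0.32·4.6575^(-0.68) ≈ 0.1124.
MPK < n+δ = 0.137, so the economy is dynamically inefficient (over-saving).

dynamically inefficient; MPK ≈ 0.112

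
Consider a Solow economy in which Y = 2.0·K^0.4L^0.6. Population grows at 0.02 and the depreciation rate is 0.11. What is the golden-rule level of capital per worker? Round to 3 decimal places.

n + δ = 0.02 + 0.11 = 0.13.
Setting f'(k) = n+δ gives 0.4·2.0·k^(0.4−1) = 0.13, hence k_gold = (0.4·2.0/0.13)^(1/0.6) ≈ 20.6654.

k_gold ≈ 20.665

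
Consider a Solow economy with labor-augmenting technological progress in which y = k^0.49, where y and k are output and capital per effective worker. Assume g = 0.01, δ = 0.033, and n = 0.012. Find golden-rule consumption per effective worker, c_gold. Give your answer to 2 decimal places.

c_gold ≈ 4.17

n + g + δ = 0.012 + 0.01 + 0.033 = 0.055.
At the golden rule the marginal product of capital equals n+g+δ: 0.49·k^(0.49−1) = 0.055. Solving, k_gold = (0.49/0.055)^(1/0.51) ≈ 72.8481.
y_gold = 72.8481^0.49 ≈ 8.1768.
c_gold = y_gold − (n+g+δ)·k_gold = 8.1768 − 0.055·72.8481 ≈ 4.1702.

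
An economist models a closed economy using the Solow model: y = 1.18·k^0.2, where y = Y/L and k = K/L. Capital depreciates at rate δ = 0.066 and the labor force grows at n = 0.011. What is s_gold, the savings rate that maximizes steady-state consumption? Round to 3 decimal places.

s_gold = 0.200

Capital per worker breaks even when investment replaces (n + δ)·k; here n + δ = 0.077.
At the golden rule MPK = n+δ, and in any Cobb-Douglas steady state s = (n+δ)·k/y = MPK·k/y = capital's share 0.2.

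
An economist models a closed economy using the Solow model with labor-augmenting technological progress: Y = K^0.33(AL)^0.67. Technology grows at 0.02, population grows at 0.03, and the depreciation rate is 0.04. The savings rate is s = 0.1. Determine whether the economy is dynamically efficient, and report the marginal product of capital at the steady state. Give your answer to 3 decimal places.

n + g + δ = 0.03 + 0.02 + 0.04 = 0.09.
Steady-state k*: s·k^0.33 = 0.09·k gives k* = (0.1/0.09)^(1/0.67) ≈ 1.1703.
MPK = 0.33·1.1703^(-0.67) ≈ 0.2970.
MPK > n+g+δ = 0.09, so the economy is dynamically efficient (under-saving).

dynamically efficient; MPK ≈ 0.297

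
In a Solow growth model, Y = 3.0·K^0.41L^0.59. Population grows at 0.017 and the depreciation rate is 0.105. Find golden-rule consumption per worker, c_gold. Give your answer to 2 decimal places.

c_gold ≈ 8.82

Break-even investment rate: n + δ = 0.017 + 0.105 = 0.122.
Golden rule sets MPK = n+δ: 0.41·3.0·k^(0.41−1) = 0.122, so k_gold = (0.41·3.0/0.122)^(1/0.59) ≈ 50.2255.
y_gold = 3.0·50.2255^0.41 ≈ 14.9451.
c_gold = y_gold − (n+δ)·k_gold = 14.9451 − 0.122·50.2255 ≈ 8.8176.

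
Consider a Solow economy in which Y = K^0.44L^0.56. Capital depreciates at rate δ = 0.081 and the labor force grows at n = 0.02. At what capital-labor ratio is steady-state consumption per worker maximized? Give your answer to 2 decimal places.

The effective depreciation rate is n + δ = 0.02 + 0.081 = 0.101.
Setting f'(k) = n+δ gives 0.44·k^(0.44−1) = 0.101, hence k_gold = (0.44/0.101)^(1/0.56) ≈ 13.8454.

k_gold ≈ 13.85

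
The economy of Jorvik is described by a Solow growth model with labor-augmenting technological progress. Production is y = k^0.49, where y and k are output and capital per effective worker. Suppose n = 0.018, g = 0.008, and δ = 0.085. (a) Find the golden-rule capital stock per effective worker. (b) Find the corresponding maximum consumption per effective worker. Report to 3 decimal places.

(a) k_gold ≈ 18.385; (b) c_gold ≈ 2.124

n + g + δ = 0.018 + 0.008 + 0.085 = 0.111.
Golden rule sets MPK = n+g+δ: 0.49·k^(0.49−1) = 0.111, so k_gold = (0.49/0.111)^(1/0.51) ≈ 18.3847.
y_gold = 18.3847^0.49 ≈ 4.1647; c_gold = y_gold − 0.111·k_gold ≈ 2.1240.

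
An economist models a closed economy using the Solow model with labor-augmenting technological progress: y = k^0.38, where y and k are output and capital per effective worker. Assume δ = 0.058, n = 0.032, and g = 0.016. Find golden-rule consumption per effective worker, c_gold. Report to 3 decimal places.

c_gold ≈ 1.356

Break-even investment rate: n + g + δ = 0.032 + 0.016 + 0.058 = 0.106.
Maximizing c = f(k) − (n+g+δ)·k gives f'(k) = n+g+δ, i.e. 0.38·k^(0.38−1) = 0.106, so k_gold = (0.38/0.106)^(1/0.62) ≈ 7.8401.
y_gold = 7.8401^0.38 ≈ 2.1870.
c_gold = y_gold − (n+g+δ)·k_gold = 2.1870 − 0.106·7.8401 ≈ 1.3559.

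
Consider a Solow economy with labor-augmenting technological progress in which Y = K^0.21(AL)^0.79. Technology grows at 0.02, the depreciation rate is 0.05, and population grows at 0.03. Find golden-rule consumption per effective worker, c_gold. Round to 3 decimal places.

c_gold ≈ 0.962

The effective depreciation rate is n + g + δ = 0.03 + 0.02 + 0.05 = 0.1.
At the golden rule the marginal product of capital equals n+g+δ: 0.21·k^(0.21−1) = 0.1. Solving, k_gold = (0.21/0.1)^(1/0.79) ≈ 2.5578.
y_gold = 2.5578^0.21 ≈ 1.2180.
c_gold = y_gold − (n+g+δ)·k_gold = 1.2180 − 0.1·2.5578 ≈ 0.9622.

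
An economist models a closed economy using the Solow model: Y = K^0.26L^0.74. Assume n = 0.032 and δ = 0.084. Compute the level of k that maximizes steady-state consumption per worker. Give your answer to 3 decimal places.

n + δ = 0.032 + 0.084 = 0.116.
At the golden rule the marginal product of capital equals n+δ: 0.26·k^(0.26−1) = 0.116. Solving, k_gold = (0.26/0.116)^(1/0.74) ≈ 2.9762.

k_gold ≈ 2.976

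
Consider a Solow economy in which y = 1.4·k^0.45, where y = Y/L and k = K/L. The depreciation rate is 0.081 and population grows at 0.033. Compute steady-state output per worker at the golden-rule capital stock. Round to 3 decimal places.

Break-even investment rate: n + δ = 0.033 + 0.081 = 0.114.
At the golden rule the marginal product of capital equals n+δ: 0.45·1.4·k^(0.45−1) = 0.114. Solving, k_gold = (0.45·1.4/0.114)^(1/0.55) ≈ 22.3812.
Output: y_gold = 1.4·k_gold^0.45 = 1.4·22.3812^0.45 ≈ 5.6699.

y_gold ≈ 5.670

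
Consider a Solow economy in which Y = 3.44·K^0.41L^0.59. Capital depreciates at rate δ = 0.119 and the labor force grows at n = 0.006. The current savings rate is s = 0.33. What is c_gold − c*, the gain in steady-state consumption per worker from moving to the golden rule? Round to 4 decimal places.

Δc ≈ 0.2559

Break-even investment rate: n + δ = 0.006 + 0.119 = 0.125.
Current steady state (s = 0.33): k* = (0.33·3.44/0.125)^(1/0.59) ≈ 42.0731, y* = 3.44·42.0731^0.41 ≈ 15.9368, c* = (1−0.33)·15.9368 ≈ 10.6776.
Maximizing c = f(k) − (n+δ)·k gives f'(k) = n+δ, i.e. 0.41·3.44·k^(0.41−1) = 0.125, so k_gold = (0.41·3.44/0.125)^(1/0.59) ≈ 60.7832.
y_gold = 3.44·60.7832^0.41 ≈ 18.5315, c_gold = y_gold − 0.125·k_gold ≈ 10.9336.
Gain: Δc = 10.9336 − 10.6776 ≈ 0.2559.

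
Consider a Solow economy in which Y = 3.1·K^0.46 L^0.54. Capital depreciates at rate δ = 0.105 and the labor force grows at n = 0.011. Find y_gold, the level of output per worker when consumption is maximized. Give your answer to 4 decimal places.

y_gold ≈ 26.2780

Break-even investment rate: n + δ = 0.011 + 0.105 = 0.116.
Golden rule sets MPK = n+δ: 0.46·3.1·k^(0.46−1) = 0.116, so k_gold = (0.46·3.1/0.116)^(1/0.54) ≈ 104.2058.
Output: y_gold = 3.1·k_gold^0.46 = 3.1·104.2058^0.46 ≈ 26.2780.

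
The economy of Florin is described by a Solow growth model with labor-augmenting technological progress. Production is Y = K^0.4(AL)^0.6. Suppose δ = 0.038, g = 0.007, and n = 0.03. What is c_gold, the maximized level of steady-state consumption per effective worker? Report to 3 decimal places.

Break-even investment rate: n + g + δ = 0.03 + 0.007 + 0.038 = 0.075.
Maximizing c = f(k) − (n+g+δ)·k gives f'(k) = n+g+δ, i.e. 0.4·k^(0.4−1) = 0.075, so k_gold = (0.4/0.075)^(1/0.6) ≈ 16.2804.
y_gold = 16.2804^0.4 ≈ 3.0526.
c_gold = y_gold − (n+g+δ)·k_gold = 3.0526 − 0.075·16.2804 ≈ 1.8315.

c_gold ≈ 1.832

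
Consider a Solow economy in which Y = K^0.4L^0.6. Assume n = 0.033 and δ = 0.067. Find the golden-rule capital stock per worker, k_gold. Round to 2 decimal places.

k_gold ≈ 10.08

Capital per worker breaks even when investment replaces (n + δ)·k; here n + δ = 0.1.
Setting f'(k) = n+δ gives 0.4·k^(0.4−1) = 0.1, hence k_gold = (0.4/0.1)^(1/0.6) ≈ 10.0794.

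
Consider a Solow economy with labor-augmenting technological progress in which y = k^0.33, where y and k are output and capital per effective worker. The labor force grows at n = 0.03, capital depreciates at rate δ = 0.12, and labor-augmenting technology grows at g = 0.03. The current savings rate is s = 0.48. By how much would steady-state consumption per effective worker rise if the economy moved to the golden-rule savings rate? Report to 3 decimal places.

The effective depreciation rate is n + g + δ = 0.03 + 0.03 + 0.12 = 0.18.
Current steady state (s = 0.48): k* = (0.48/0.18)^(1/0.67) ≈ 4.3229, y* = 4.3229^0.33 ≈ 1.6211, c* = (1−0.48)·1.6211 ≈ 0.8430.
At the golden rule the marginal product of capital equals n+g+δ: 0.33·k^(0.33−1) = 0.18. Solving, k_gold = (0.33/0.18)^(1/0.67) ≈ 2.4711.
y_gold = 2.4711^0.33 ≈ 1.3479, c_gold = y_gold − 0.18·k_gold ≈ 0.9031.
Gain: Δc = 0.9031 − 0.8430 ≈ 0.0601.

Δc ≈ 0.060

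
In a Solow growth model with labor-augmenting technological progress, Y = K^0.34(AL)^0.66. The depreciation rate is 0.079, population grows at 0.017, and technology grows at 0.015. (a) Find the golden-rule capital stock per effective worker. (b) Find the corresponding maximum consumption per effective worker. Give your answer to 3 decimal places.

n + g + δ = 0.017 + 0.015 + 0.079 = 0.111.
Setting f'(k) = n+g+δ gives 0.34·k^(0.34−1) = 0.111, hence k_gold = (0.34/0.111)^(1/0.66) ≈ 5.4526.
y_gold = 5.4526^0.34 ≈ 1.7801; c_gold = y_gold − 0.111·k_gold ≈ 1.1749.

(a) k_gold ≈ 5.453; (b) c_gold ≈ 1.175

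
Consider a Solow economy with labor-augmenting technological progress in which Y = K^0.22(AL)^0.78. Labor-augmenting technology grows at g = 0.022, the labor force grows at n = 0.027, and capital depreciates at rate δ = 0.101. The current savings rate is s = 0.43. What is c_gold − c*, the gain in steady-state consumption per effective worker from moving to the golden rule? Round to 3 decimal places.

Δc ≈ 0.102

n + g + δ = 0.027 + 0.022 + 0.101 = 0.15.
Current steady state (s = 0.43): k* = (0.43/0.15)^(1/0.78) ≈ 3.8582, y* = 3.8582^0.22 ≈ 1.3459, c* = (1−0.43)·1.3459 ≈ 0.7671.
Setting f'(k) = n+g+δ gives 0.22·k^(0.22−1) = 0.15, hence k_gold = (0.22/0.15)^(1/0.78) ≈ 1.6340.
y_gold = 1.6340^0.22 ≈ 1.1141, c_gold = y_gold − 0.15·k_gold ≈ 0.8690.
Gain: Δc = 0.8690 − 0.7671 ≈ 0.1018.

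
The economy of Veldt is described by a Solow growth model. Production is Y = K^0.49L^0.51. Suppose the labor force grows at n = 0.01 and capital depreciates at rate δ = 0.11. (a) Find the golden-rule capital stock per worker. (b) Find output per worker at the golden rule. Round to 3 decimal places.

(a) k_gold ≈ 15.779; (b) y_gold ≈ 3.864

Capital per worker breaks even when investment replaces (n + δ)·k; here n + δ = 0.12.
Golden rule sets MPK = n+δ: 0.49·k^(0.49−1) = 0.12, so k_gold = (0.49/0.12)^(1/0.51) ≈ 15.7786.
y_gold = 15.7786^0.49 ≈ 3.8641.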